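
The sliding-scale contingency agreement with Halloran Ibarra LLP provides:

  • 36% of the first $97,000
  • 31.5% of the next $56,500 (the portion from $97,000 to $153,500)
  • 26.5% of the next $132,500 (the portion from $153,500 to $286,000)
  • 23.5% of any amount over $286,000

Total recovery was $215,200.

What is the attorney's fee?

First $97,000 at 36% = $34,920.00
Next $56,500 at 31.5% = $17,797.50
Remaining $61,700 at 26.5% = $16,350.50
Fee: $34,920.00 + $17,797.50 + $16,350.50 = $69,068.00

$69,068.00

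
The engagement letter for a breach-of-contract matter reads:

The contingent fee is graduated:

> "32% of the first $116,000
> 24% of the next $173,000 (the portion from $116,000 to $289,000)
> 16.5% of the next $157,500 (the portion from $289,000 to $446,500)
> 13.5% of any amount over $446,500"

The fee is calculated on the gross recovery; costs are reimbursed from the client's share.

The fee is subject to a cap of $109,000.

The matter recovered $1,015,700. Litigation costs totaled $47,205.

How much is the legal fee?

$109,000.00

Fee base is the gross recovery, $1,015,700; costs are reimbursed separately.
First $116,000 at 32% = $37,120.00
Next $173,000 at 24% = $41,520.00
Next $157,500 at 16.5% = $25,987.50
Remaining $569,200 at 13.5% = $76,842.00
Fee: $37,120.00 + $41,520.00 + $25,987.50 + $76,842.00 = $181,469.50
$181,469.50 exceeds the $109,000 cap, so the fee is capped at $109,000.00.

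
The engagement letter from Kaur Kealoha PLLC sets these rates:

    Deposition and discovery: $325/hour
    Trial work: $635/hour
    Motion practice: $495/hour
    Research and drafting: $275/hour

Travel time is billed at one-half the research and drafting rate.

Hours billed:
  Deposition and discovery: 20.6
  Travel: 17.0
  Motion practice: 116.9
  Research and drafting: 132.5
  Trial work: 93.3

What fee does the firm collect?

Deposition and discovery: 20.6 × $325 = $6,695.00
Trial work: 93.3 × $635 = $59,245.50
Motion practice: 116.9 × $495 = $57,865.50
Research and drafting: 132.5 × $275 = $36,437.50
Subtotal: $6,695.00 + $59,245.50 + $57,865.50 + $36,437.50 = $160,243.50
Travel: 17.0 × ($275 ÷ 2) = 17.0 × $137.50 = $2,337.50
Total: $160,243.50 + $2,337.50 = $162,581.00

$162,581.00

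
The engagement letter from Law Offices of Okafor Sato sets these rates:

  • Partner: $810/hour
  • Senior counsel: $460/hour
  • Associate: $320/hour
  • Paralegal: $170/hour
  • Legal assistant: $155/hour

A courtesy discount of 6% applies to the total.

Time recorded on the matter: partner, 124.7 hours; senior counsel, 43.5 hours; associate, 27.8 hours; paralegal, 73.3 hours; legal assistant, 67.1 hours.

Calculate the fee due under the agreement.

Partner: 124.7 × $810 = $101,007.00
Senior counsel: 43.5 × $460 = $20,010.00
Associate: 27.8 × $320 = $8,896.00
Paralegal: 73.3 × $170 = $12,461.00
Legal assistant: 67.1 × $155 = $10,400.50
Subtotal: $152,774.50
Less 6% discount: −$9,166.47
Total: $152,774.50 − $9,166.47 = $143,608.03

$143,608.03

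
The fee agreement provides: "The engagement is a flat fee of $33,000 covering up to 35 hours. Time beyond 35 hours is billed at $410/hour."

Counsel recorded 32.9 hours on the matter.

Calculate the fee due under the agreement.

$33,000.00

32.9 hours is within the 35-hour scope; only the flat fee applies.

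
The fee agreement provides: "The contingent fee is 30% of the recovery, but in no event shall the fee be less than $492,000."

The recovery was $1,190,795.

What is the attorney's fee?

$492,000.00

30% of $1,190,795 = $357,238.50
That is below the $492,000 minimum, so the minimum applies.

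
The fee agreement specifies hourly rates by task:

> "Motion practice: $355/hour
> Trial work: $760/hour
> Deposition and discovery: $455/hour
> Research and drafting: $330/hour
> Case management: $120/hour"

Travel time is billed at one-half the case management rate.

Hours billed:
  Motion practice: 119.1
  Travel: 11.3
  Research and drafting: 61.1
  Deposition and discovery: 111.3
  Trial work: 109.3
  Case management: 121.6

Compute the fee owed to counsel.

$211,423.00

Motion practice: 119.1 × $355 = $42,280.50
Trial work: 109.3 × $760 = $83,068.00
Deposition and discovery: 111.3 × $455 = $50,641.50
Research and drafting: 61.1 × $330 = $20,163.00
Case management: 121.6 × $120 = $14,592.00
Subtotal: $42,280.50 + $83,068.00 + $50,641.50 + $20,163.00 + $14,592.00 = $210,745.00
Travel: 11.3 × ($120 ÷ 2) = 11.3 × $60.00 = $678.00
Total: $210,745.00 + $678.00 = $211,423.00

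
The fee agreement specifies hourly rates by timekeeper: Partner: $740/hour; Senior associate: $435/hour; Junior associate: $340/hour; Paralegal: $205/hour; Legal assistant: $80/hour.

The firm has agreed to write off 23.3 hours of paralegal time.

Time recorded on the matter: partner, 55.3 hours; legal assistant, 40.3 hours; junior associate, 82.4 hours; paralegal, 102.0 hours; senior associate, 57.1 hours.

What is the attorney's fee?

$113,134.00

Partner: 55.3 × $740 = $40,922.00
Senior associate: 57.1 × $435 = $24,838.50
Junior associate: 82.4 × $340 = $28,016.00
Paralegal: 102.0 × $205 = $20,910.00
Legal assistant: 40.3 × $80 = $3,224.00
Subtotal: $117,910.50
Write-off: 23.3 × $205 = $4,776.50
Total: $117,910.50 − $4,776.50 = $113,134.00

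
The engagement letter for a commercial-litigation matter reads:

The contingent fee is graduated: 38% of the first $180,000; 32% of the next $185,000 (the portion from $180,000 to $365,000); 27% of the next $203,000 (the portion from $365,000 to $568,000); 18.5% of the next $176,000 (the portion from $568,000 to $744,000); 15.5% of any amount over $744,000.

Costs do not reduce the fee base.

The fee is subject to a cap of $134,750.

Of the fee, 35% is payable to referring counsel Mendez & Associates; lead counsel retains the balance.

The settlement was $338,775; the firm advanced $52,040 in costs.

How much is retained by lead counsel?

Fee base is the gross recovery, $338,775; costs are reimbursed separately.
First $180,000 at 38% = $68,400.00
Remaining $158,775 at 32% = $50,808.00
Fee: $68,400.00 + $50,808.00 = $119,208.00
$119,208.00 is under the $134,750 cap.
Referral share: 35% of $119,208.00 = $41,722.80; lead counsel retains $119,208.00 − $41,722.80 = $77,485.20.

$77,485.20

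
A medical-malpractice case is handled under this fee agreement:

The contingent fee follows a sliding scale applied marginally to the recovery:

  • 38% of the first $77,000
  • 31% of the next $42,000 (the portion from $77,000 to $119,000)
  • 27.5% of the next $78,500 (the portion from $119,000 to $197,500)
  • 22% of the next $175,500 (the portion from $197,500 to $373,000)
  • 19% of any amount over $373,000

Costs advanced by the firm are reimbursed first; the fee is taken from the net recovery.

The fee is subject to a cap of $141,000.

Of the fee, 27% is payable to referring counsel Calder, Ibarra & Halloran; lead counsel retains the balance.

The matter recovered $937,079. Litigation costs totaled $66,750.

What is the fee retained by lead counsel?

Fee base (net of costs): $937,079 − $66,750 = $870,329
First $77,000 at 38% = $29,260.00
Next $42,000 at 31% = $13,020.00
Next $78,500 at 27.5% = $21,587.50
Next $175,500 at 22% = $38,610.00
Remaining $497,329 at 19% = $94,492.51
Fee: $29,260.00 + $13,020.00 + $21,587.50 + $38,610.00 + $94,492.51 = $196,970.01
$196,970.01 exceeds the $141,000 cap, so the fee is capped at $141,000.00.
Referral share: 27% of $141,000.00 = $38,070.00; lead counsel retains $141,000.00 − $38,070.00 = $102,930.00.

$102,930.00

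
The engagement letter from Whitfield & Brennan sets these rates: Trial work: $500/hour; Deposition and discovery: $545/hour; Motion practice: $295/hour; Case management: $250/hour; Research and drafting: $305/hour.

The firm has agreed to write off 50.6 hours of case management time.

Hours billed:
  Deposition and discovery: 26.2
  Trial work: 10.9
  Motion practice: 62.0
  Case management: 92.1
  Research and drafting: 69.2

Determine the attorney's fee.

Trial work: 10.9 × $500 = $5,450.00
Deposition and discovery: 26.2 × $545 = $14,279.00
Motion practice: 62.0 × $295 = $18,290.00
Case management: 92.1 × $250 = $23,025.00
Research and drafting: 69.2 × $305 = $21,106.00
Subtotal: $82,150.00
Write-off: 50.6 × $250 = $12,650.00
Total: $82,150.00 − $12,650.00 = $69,500.00

$69,500.00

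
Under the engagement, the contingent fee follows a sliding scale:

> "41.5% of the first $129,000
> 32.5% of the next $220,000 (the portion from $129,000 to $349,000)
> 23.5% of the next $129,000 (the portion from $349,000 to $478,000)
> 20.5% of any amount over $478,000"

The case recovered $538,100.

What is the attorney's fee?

$167,670.50

First $129,000 at 41.5% = $53,535.00
Next $220,000 at 32.5% = $71,500.00
Next $129,000 at 23.5% = $30,315.00
Remaining $60,100 at 20.5% = $12,320.50
Fee: $53,535.00 + $71,500.00 + $30,315.00 + $12,320.50 = $167,670.50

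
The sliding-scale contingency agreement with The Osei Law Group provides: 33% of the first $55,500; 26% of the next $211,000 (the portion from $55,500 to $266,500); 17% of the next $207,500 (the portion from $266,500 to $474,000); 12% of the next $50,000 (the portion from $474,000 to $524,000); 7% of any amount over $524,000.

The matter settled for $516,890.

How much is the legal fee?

$113,596.80

First $55,500 at 33% = $18,315.00
Next $211,000 at 26% = $54,860.00
Next $207,500 at 17% = $35,275.00
Remaining $42,890 at 12% = $5,146.80
Fee: $18,315.00 + $54,860.00 + $35,275.00 + $5,146.80 = $113,596.80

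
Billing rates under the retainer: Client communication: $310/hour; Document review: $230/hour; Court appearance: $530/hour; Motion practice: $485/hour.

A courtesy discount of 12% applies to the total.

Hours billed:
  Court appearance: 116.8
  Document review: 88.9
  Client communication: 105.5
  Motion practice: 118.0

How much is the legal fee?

Client communication: 105.5 × $310 = $32,705.00
Document review: 88.9 × $230 = $20,447.00
Court appearance: 116.8 × $530 = $61,904.00
Motion practice: 118.0 × $485 = $57,230.00
Subtotal: $172,286.00
Less 12% discount: −$20,674.32
Total: $172,286.00 − $20,674.32 = $151,611.68

$151,611.68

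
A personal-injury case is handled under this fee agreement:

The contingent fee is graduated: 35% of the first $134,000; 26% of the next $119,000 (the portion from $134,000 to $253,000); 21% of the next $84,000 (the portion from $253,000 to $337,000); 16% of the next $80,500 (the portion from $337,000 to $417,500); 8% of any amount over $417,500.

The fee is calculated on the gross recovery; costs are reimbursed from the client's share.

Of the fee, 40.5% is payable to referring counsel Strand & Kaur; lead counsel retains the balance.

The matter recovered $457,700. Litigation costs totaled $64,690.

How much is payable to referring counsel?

Fee base is the gross recovery, $457,700; costs are reimbursed separately.
First $134,000 at 35% = $46,900.00
Next $119,000 at 26% = $30,940.00
Next $84,000 at 21% = $17,640.00
Next $80,500 at 16% = $12,880.00
Remaining $40,200 at 8% = $3,216.00
Fee: $46,900.00 + $30,940.00 + $17,640.00 + $12,880.00 + $3,216.00 = $111,576.00
Referral share: 40.5% of $111,576.00 = $45,188.28; lead counsel retains $111,576.00 − $45,188.28 = $66,387.72.

$45,188.28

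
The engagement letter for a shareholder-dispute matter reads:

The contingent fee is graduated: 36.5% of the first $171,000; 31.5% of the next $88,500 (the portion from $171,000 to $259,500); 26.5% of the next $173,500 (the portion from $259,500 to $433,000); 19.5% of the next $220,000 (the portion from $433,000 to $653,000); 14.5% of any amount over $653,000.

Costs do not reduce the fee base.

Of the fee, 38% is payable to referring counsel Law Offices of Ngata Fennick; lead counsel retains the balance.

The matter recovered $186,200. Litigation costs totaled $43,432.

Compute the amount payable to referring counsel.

Fee base is the gross recovery, $186,200; costs are reimbursed separately.
First $171,000 at 36.5% = $62,415.00
Remaining $15,200 at 31.5% = $4,788.00
Fee: $62,415.00 + $4,788.00 = $67,203.00
Referral share: 38% of $67,203.00 = $25,537.14; lead counsel retains $67,203.00 − $25,537.14 = $41,665.86.

$25,537.14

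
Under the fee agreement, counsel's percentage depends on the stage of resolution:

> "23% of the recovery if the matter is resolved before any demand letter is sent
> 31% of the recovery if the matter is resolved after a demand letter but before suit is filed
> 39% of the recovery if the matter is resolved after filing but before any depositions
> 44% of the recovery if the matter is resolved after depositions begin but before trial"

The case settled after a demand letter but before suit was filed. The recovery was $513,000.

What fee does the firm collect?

The matter settled after a demand letter but before suit was filed, so the 31% rate applies.
$513,000 × 31% = $159,030.00

$159,030.00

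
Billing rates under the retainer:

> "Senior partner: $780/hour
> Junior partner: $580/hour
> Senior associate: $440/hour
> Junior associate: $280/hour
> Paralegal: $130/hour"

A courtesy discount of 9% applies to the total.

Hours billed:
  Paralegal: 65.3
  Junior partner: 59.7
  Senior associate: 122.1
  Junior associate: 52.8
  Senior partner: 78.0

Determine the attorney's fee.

Senior partner: 78.0 × $780 = $60,840.00
Junior partner: 59.7 × $580 = $34,626.00
Senior associate: 122.1 × $440 = $53,724.00
Junior associate: 52.8 × $280 = $14,784.00
Paralegal: 65.3 × $130 = $8,489.00
Subtotal: $172,463.00
Less 9% discount: −$15,521.67
Total: $172,463.00 − $15,521.67 = $156,941.33

$156,941.33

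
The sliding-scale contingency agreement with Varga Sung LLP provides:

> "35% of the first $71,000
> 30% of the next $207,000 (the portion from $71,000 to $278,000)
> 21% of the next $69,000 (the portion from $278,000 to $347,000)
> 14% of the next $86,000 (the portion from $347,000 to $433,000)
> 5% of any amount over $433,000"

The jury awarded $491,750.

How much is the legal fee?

$116,417.50

First $71,000 at 35% = $24,850.00
Next $207,000 at 30% = $62,100.00
Next $69,000 at 21% = $14,490.00
Next $86,000 at 14% = $12,040.00
Remaining $58,750 at 5% = $2,937.50
Fee: $24,850.00 + $62,100.00 + $14,490.00 + $12,040.00 + $2,937.50 = $116,417.50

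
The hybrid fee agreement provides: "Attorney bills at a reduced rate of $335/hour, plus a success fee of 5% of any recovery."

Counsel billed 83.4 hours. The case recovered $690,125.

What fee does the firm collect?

$62,445.25

Hourly: 83.4 × $335 = $27,939.00
Success fee: 5% of $690,125 = $34,506.25
Total: $27,939.00 + $34,506.25 = $62,445.25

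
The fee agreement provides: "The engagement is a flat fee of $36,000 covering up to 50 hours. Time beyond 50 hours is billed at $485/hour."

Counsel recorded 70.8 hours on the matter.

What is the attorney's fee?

Flat fee: $36,000.00
Excess hours: 70.8 − 50 = 20.8
Overrun: 20.8 × $485 = $10,088.00
Total: $36,000.00 + $10,088.00 = $46,088.00

$46,088.00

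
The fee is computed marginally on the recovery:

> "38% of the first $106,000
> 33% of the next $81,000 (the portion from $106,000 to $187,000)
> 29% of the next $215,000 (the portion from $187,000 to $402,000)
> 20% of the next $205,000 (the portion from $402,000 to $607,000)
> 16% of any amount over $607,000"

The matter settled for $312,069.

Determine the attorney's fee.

$103,280.01

First $106,000 at 38% = $40,280.00
Next $81,000 at 33% = $26,730.00
Remaining $125,069 at 29% = $36,270.01
Fee: $40,280.00 + $26,730.00 + $36,270.01 = $103,280.01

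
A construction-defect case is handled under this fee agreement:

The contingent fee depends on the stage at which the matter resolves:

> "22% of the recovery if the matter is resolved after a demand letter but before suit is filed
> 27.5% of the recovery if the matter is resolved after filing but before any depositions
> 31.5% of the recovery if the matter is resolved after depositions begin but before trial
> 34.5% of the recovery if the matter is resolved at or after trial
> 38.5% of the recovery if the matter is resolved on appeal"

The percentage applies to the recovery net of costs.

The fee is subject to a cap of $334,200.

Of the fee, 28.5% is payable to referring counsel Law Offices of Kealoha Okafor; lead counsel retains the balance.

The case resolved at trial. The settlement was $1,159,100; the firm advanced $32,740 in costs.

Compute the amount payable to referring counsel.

Fee base (net of costs): $1,159,100 − $32,740 = $1,126,360
The matter resolved at trial, so the 34.5% rate applies.
$1,126,360 × 34.5% = $388,594.20
$388,594.20 exceeds the $334,200 cap, so the fee is capped at $334,200.00.
Referral share: 28.5% of $334,200.00 = $95,247.00; lead counsel retains $334,200.00 − $95,247.00 = $238,953.00.

$95,247.00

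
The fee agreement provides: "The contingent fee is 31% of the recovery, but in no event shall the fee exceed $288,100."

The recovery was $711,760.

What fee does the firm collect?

$220,645.60

31% of $711,760 = $220,645.60
That is under the $288,100 cap.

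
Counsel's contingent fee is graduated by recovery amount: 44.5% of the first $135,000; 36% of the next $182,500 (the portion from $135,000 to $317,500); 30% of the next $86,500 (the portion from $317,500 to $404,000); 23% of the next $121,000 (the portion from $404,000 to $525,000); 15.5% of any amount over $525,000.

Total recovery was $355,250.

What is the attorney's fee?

$137,100.00

First $135,000 at 44.5% = $60,075.00
Next $182,500 at 36% = $65,700.00
Remaining $37,750 at 30% = $11,325.00
Fee: $60,075.00 + $65,700.00 + $11,325.00 = $137,100.00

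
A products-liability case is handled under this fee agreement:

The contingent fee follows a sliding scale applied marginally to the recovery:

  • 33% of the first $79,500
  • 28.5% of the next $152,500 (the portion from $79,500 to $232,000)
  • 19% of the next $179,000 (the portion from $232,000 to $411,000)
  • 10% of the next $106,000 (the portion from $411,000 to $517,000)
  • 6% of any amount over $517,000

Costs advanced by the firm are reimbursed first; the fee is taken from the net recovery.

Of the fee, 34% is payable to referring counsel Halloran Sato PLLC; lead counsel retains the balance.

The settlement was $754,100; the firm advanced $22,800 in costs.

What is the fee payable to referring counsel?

$43,236.27

Fee base (net of costs): $754,100 − $22,800 = $731,300
First $79,500 at 33% = $26,235.00
Next $152,500 at 28.5% = $43,462.50
Next $179,000 at 19% = $34,010.00
Next $106,000 at 10% = $10,600.00
Remaining $214,300 at 6% = $12,858.00
Fee: $26,235.00 + $43,462.50 + $34,010.00 + $10,600.00 + $12,858.00 = $127,165.50
Referral share: 34% of $127,165.50 = $43,236.27; lead counsel retains $127,165.50 − $43,236.27 = $83,929.23.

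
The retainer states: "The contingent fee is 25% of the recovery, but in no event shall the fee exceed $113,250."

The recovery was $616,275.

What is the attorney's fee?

$113,250.00

25% of $616,275 = $154,068.75
That exceeds the $113,250 cap, so the fee is capped at $113,250.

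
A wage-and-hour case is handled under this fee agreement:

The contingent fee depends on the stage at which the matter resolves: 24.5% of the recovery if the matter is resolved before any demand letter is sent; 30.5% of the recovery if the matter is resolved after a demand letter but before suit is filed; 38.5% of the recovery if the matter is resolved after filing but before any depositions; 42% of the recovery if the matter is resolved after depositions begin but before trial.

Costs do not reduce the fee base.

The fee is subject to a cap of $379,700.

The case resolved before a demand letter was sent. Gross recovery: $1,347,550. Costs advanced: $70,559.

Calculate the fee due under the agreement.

Fee base is the gross recovery, $1,347,550; costs are reimbursed separately.
The matter resolved before a demand letter was sent, so the 24.5% rate applies.
$1,347,550 × 24.5% = $330,149.75
$330,149.75 is under the $379,700 cap.

$330,149.75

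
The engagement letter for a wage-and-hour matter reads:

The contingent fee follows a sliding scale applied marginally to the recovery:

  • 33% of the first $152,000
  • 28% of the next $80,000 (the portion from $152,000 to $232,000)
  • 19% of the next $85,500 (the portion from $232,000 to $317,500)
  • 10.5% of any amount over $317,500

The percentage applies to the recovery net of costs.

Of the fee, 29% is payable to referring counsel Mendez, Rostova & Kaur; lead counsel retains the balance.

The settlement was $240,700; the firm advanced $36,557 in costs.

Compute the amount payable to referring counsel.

$18,780.41

Fee base (net of costs): $240,700 − $36,557 = $204,143
First $152,000 at 33% = $50,160.00
Remaining $52,143 at 28% = $14,600.04
Fee: $50,160.00 + $14,600.04 = $64,760.04
Referral share: 29% of $64,760.04 = $18,780.41; lead counsel retains $64,760.04 − $18,780.41 = $45,979.63.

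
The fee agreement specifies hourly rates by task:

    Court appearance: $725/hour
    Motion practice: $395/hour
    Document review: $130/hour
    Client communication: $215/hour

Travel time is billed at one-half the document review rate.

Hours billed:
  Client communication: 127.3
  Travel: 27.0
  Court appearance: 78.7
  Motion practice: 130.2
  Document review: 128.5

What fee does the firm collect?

Court appearance: 78.7 × $725 = $57,057.50
Motion practice: 130.2 × $395 = $51,429.00
Document review: 128.5 × $130 = $16,705.00
Client communication: 127.3 × $215 = $27,369.50
Subtotal: $57,057.50 + $51,429.00 + $16,705.00 + $27,369.50 = $152,561.00
Travel: 27.0 × ($130 ÷ 2) = 27.0 × $65.00 = $1,755.00
Total: $152,561.00 + $1,755.00 = $154,316.00

$154,316.00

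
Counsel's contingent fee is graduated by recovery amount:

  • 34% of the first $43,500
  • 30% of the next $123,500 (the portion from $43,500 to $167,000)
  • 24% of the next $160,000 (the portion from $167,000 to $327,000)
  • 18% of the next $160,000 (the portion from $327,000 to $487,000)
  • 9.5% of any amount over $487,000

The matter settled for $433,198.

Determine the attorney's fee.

First $43,500 at 34% = $14,790.00
Next $123,500 at 30% = $37,050.00
Next $160,000 at 24% = $38,400.00
Remaining $106,198 at 18% = $19,115.64
Fee: $14,790.00 + $37,050.00 + $38,400.00 + $19,115.64 = $109,355.64

$109,355.64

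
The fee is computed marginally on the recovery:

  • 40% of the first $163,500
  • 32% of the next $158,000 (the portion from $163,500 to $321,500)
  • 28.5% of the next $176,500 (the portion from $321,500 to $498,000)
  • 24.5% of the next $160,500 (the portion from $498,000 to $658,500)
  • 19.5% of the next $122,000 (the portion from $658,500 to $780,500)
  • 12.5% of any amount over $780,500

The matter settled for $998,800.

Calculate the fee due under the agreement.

First $163,500 at 40% = $65,400.00
Next $158,000 at 32% = $50,560.00
Next $176,500 at 28.5% = $50,302.50
Next $160,500 at 24.5% = $39,322.50
Next $122,000 at 19.5% = $23,790.00
Remaining $218,300 at 12.5% = $27,287.50
Fee: $65,400.00 + $50,560.00 + $50,302.50 + $39,322.50 + $23,790.00 + $27,287.50 = $256,662.50

$256,662.50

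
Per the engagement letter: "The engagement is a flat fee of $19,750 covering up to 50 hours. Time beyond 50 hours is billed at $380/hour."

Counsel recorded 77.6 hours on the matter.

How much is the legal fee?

Flat fee: $19,750.00
Excess hours: 77.6 − 50 = 27.6
Overrun: 27.6 × $380 = $10,488.00
Total: $19,750.00 + $10,488.00 = $30,238.00

$30,238.00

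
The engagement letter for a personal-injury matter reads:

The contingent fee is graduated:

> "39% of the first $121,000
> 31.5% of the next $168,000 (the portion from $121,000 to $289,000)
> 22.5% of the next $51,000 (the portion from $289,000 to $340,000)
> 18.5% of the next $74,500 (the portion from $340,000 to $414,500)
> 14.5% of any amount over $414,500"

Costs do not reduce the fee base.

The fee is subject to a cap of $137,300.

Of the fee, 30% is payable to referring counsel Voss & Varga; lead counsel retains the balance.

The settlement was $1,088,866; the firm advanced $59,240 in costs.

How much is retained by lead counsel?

$96,110.00

Fee base is the gross recovery, $1,088,866; costs are reimbursed separately.
First $121,000 at 39% = $47,190.00
Next $168,000 at 31.5% = $52,920.00
Next $51,000 at 22.5% = $11,475.00
Next $74,500 at 18.5% = $13,782.50
Remaining $674,366 at 14.5% = $97,783.07
Fee: $47,190.00 + $52,920.00 + $11,475.00 + $13,782.50 + $97,783.07 = $223,150.57
$223,150.57 exceeds the $137,300 cap, so the fee is capped at $137,300.00.
Referral share: 30% of $137,300.00 = $41,190.00; lead counsel retains $137,300.00 − $41,190.00 = $96,110.00.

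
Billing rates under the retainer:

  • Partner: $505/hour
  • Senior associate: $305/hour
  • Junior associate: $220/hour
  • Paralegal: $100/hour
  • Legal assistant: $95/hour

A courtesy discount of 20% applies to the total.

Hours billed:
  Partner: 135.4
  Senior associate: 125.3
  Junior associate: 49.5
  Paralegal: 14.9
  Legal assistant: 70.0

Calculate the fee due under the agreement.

Partner: 135.4 × $505 = $68,377.00
Senior associate: 125.3 × $305 = $38,216.50
Junior associate: 49.5 × $220 = $10,890.00
Paralegal: 14.9 × $100 = $1,490.00
Legal assistant: 70.0 × $95 = $6,650.00
Subtotal: $125,623.50
Less 20% discount: −$25,124.70
Total: $125,623.50 − $25,124.70 = $100,498.80

$100,498.80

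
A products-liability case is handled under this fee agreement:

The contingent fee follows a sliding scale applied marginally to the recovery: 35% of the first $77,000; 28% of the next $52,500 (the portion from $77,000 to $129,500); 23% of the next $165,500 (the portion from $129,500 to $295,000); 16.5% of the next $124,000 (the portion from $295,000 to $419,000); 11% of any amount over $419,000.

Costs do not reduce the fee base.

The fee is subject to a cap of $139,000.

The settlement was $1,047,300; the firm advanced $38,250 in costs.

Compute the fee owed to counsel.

$139,000.00

Fee base is the gross recovery, $1,047,300; costs are reimbursed separately.
First $77,000 at 35% = $26,950.00
Next $52,500 at 28% = $14,700.00
Next $165,500 at 23% = $38,065.00
Next $124,000 at 16.5% = $20,460.00
Remaining $628,300 at 11% = $69,113.00
Fee: $26,950.00 + $14,700.00 + $38,065.00 + $20,460.00 + $69,113.00 = $169,288.00
$169,288.00 exceeds the $139,000 cap, so the fee is capped at $139,000.00.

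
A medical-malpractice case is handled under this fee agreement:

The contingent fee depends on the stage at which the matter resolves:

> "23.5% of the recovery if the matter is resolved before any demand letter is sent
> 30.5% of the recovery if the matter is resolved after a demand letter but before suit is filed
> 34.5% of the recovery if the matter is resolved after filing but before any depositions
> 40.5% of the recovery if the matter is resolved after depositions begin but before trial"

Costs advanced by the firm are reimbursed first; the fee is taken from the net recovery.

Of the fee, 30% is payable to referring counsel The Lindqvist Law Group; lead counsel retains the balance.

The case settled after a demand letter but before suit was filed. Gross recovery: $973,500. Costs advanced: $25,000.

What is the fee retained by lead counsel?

Fee base (net of costs): $973,500 − $25,000 = $948,500
The matter settled after a demand letter but before suit was filed, so the 30.5% rate applies.
$948,500 × 30.5% = $289,292.50
Referral share: 30% of $289,292.50 = $86,787.75; lead counsel retains $289,292.50 − $86,787.75 = $202,504.75.

$202,504.75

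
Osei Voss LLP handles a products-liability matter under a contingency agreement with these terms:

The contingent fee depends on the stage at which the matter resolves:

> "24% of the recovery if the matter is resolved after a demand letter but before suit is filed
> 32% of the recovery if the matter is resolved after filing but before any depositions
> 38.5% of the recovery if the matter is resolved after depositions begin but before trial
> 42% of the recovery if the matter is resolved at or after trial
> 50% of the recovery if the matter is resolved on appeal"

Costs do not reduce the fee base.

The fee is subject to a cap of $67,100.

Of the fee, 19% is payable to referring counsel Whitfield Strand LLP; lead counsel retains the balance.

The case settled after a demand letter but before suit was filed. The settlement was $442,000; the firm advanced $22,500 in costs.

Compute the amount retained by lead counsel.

Fee base is the gross recovery, $442,000; costs are reimbursed separately.
The matter settled after a demand letter but before suit was filed, so the 24% rate applies.
$442,000 × 24% = $106,080.00
$106,080.00 exceeds the $67,100 cap, so the fee is capped at $67,100.00.
Referral share: 19% of $67,100.00 = $12,749.00; lead counsel retains $67,100.00 − $12,749.00 = $54,351.00.

$54,351.00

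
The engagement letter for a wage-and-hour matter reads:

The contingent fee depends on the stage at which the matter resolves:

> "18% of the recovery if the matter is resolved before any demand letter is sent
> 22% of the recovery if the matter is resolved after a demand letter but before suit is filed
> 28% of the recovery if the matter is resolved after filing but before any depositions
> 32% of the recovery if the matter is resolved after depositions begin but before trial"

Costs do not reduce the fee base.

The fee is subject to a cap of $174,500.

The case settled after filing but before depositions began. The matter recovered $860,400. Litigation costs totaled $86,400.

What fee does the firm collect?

Fee base is the gross recovery, $860,400; costs are reimbursed separately.
The matter settled after filing but before depositions began, so the 28% rate applies.
$860,400 × 28% = $240,912.00
$240,912.00 exceeds the $174,500 cap, so the fee is capped at $174,500.00.

$174,500.00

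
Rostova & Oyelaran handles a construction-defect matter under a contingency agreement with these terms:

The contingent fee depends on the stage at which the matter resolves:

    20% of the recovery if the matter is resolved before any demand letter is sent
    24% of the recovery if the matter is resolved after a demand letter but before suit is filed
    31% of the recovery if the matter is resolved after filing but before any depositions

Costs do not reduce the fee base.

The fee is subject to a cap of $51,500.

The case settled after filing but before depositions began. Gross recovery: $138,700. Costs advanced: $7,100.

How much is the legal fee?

Fee base is the gross recovery, $138,700; costs are reimbursed separately.
The matter settled after filing but before depositions began, so the 31% rate applies.
$138,700 × 31% = $42,997.00
$42,997.00 is under the $51,500 cap.

$42,997.00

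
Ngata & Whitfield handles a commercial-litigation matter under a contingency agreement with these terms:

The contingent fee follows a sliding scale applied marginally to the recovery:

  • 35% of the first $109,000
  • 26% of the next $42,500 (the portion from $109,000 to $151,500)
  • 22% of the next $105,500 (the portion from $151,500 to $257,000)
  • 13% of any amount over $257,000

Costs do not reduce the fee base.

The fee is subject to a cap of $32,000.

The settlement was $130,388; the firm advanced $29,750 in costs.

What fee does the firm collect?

Fee base is the gross recovery, $130,388; costs are reimbursed separately.
First $109,000 at 35% = $38,150.00
Remaining $21,388 at 26% = $5,560.88
Fee: $38,150.00 + $5,560.88 = $43,710.88
$43,710.88 exceeds the $32,000 cap, so the fee is capped at $32,000.00.

$32,000.00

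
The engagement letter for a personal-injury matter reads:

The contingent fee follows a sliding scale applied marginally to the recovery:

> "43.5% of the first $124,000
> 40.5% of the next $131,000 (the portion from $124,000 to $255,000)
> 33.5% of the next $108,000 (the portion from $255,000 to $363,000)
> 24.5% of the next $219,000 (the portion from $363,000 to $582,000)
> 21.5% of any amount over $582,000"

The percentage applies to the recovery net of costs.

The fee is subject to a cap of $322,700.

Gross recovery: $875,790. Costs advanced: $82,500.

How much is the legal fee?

Fee base (net of costs): $875,790 − $82,500 = $793,290
First $124,000 at 43.5% = $53,940.00
Next $131,000 at 40.5% = $53,055.00
Next $108,000 at 33.5% = $36,180.00
Next $219,000 at 24.5% = $53,655.00
Remaining $211,290 at 21.5% = $45,427.35
Fee: $53,940.00 + $53,055.00 + $36,180.00 + $53,655.00 + $45,427.35 = $242,257.35
$242,257.35 is under the $322,700 cap.

$242,257.35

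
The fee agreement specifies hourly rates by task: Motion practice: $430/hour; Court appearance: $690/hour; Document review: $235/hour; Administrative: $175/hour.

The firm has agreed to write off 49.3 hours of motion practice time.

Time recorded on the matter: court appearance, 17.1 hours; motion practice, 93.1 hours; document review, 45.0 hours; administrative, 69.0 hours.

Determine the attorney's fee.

Motion practice: 93.1 × $430 = $40,033.00
Court appearance: 17.1 × $690 = $11,799.00
Document review: 45.0 × $235 = $10,575.00
Administrative: 69.0 × $175 = $12,075.00
Subtotal: $74,482.00
Write-off: 49.3 × $430 = $21,199.00
Total: $74,482.00 − $21,199.00 = $53,283.00

$53,283.00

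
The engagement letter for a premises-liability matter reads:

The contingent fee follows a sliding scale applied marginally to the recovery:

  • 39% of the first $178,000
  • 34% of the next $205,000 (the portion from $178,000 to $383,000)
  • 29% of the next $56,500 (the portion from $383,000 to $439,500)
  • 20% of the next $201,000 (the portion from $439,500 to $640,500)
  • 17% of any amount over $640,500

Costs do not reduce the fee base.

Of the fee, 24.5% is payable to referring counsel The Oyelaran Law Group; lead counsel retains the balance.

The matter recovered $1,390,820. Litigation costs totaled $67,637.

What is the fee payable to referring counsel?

$79,198.55

Fee base is the gross recovery, $1,390,820; costs are reimbursed separately.
First $178,000 at 39% = $69,420.00
Next $205,000 at 34% = $69,700.00
Next $56,500 at 29% = $16,385.00
Next $201,000 at 20% = $40,200.00
Remaining $750,320 at 17% = $127,554.40
Fee: $69,420.00 + $69,700.00 + $16,385.00 + $40,200.00 + $127,554.40 = $323,259.40
Referral share: 24.5% of $323,259.40 = $79,198.55; lead counsel retains $323,259.40 − $79,198.55 = $244,060.85.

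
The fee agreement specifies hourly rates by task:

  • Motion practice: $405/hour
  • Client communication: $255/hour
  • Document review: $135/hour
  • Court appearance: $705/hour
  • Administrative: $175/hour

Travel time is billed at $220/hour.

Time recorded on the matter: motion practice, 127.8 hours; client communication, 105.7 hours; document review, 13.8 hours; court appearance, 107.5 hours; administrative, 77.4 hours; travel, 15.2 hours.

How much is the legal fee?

Motion practice: 127.8 × $405 = $51,759.00
Client communication: 105.7 × $255 = $26,953.50
Document review: 13.8 × $135 = $1,863.00
Court appearance: 107.5 × $705 = $75,787.50
Administrative: 77.4 × $175 = $13,545.00
Subtotal: $51,759.00 + $26,953.50 + $1,863.00 + $75,787.50 + $13,545.00 = $169,908.00
Travel: 15.2 × $220 = $3,344.00
Total: $169,908.00 + $3,344.00 = $173,252.00

$173,252.00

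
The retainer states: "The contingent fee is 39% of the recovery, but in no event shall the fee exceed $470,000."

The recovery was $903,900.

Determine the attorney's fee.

39% of $903,900 = $352,521.00
That is under the $470,000 cap.

$352,521.00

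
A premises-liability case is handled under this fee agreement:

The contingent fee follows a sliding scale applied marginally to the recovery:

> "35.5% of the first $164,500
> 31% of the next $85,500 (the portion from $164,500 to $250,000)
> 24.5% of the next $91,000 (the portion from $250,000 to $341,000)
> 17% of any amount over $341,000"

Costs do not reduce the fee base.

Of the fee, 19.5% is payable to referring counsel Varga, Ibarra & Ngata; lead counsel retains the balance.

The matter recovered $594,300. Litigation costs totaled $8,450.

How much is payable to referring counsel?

$29,300.41

Fee base is the gross recovery, $594,300; costs are reimbursed separately.
First $164,500 at 35.5% = $58,397.50
Next $85,500 at 31% = $26,505.00
Next $91,000 at 24.5% = $22,295.00
Remaining $253,300 at 17% = $43,061.00
Fee: $58,397.50 + $26,505.00 + $22,295.00 + $43,061.00 = $150,258.50
Referral share: 19.5% of $150,258.50 = $29,300.41; lead counsel retains $150,258.50 − $29,300.41 = $120,958.09.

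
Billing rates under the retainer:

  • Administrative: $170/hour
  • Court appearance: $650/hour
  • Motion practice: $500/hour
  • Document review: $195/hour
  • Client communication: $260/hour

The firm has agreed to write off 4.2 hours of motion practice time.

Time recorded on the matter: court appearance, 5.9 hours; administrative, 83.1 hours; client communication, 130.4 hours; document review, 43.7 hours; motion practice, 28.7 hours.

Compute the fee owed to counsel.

Administrative: 83.1 × $170 = $14,127.00
Court appearance: 5.9 × $650 = $3,835.00
Motion practice: 28.7 × $500 = $14,350.00
Document review: 43.7 × $195 = $8,521.50
Client communication: 130.4 × $260 = $33,904.00
Subtotal: $74,737.50
Write-off: 4.2 × $500 = $2,100.00
Total: $74,737.50 − $2,100.00 = $72,637.50

$72,637.50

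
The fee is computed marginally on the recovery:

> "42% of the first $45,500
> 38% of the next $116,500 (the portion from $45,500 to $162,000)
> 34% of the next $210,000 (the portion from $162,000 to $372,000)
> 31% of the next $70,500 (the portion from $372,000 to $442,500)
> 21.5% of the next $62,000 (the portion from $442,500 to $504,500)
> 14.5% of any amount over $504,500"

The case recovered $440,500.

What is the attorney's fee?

First $45,500 at 42% = $19,110.00
Next $116,500 at 38% = $44,270.00
Next $210,000 at 34% = $71,400.00
Remaining $68,500 at 31% = $21,235.00
Fee: $19,110.00 + $44,270.00 + $71,400.00 + $21,235.00 = $156,015.00

$156,015.00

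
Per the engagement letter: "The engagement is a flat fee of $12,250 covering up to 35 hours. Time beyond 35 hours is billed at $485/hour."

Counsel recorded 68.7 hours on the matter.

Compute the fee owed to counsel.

Flat fee: $12,250.00
Excess hours: 68.7 − 35 = 33.7
Overrun: 33.7 × $485 = $16,344.50
Total: $12,250.00 + $16,344.50 = $28,594.50

$28,594.50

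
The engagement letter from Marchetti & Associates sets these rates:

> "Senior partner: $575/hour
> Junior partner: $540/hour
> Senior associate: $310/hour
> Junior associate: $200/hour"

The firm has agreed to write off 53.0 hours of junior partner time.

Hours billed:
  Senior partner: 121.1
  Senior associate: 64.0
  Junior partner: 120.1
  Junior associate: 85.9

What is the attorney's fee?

Senior partner: 121.1 × $575 = $69,632.50
Junior partner: 120.1 × $540 = $64,854.00
Senior associate: 64.0 × $310 = $19,840.00
Junior associate: 85.9 × $200 = $17,180.00
Subtotal: $171,506.50
Write-off: 53.0 × $540 = $28,620.00
Total: $171,506.50 − $28,620.00 = $142,886.50

$142,886.50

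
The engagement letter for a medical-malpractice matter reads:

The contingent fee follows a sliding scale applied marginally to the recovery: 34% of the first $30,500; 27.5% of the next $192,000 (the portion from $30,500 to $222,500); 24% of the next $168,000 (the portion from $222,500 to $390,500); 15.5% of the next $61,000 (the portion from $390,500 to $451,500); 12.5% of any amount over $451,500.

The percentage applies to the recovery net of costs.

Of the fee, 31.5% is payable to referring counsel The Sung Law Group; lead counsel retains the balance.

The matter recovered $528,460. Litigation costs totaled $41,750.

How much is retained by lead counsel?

$80,382.18

Fee base (net of costs): $528,460 − $41,750 = $486,710
First $30,500 at 34% = $10,370.00
Next $192,000 at 27.5% = $52,800.00
Next $168,000 at 24% = $40,320.00
Next $61,000 at 15.5% = $9,455.00
Remaining $35,210 at 12.5% = $4,401.25
Fee: $10,370.00 + $52,800.00 + $40,320.00 + $9,455.00 + $4,401.25 = $117,346.25
Referral share: 31.5% of $117,346.25 = $36,964.07; lead counsel retains $117,346.25 − $36,964.07 = $80,382.18.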